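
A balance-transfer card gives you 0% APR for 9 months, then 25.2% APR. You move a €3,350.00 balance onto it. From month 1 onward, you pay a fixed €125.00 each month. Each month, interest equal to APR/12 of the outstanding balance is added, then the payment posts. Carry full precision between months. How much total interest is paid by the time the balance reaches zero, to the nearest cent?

€590.70

Promo months 1–9 at r₀ = 0%/12 = 0; months 10+ at r₁ = 25.2%/12 = 0.021.
After month 9 (no interest yet): B = €3,350.00 − 9·€125.00 = €2,225.00.
Then at r₁ with €125.00/mo: n₂ = −ln(1 − r₁·B/P)/ln(1+r₁) ≈ 22.52 → 23 more payments.
Total paid = 31·€125.00 + €65.70 = €3,940.70; interest = €3,940.70 − €3,350.00 = €590.70.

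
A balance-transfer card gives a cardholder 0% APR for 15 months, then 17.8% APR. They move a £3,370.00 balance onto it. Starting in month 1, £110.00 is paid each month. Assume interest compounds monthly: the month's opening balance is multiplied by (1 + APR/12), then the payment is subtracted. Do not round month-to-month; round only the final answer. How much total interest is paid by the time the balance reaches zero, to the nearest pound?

£251

Promo months 1–15 at r₀ = 0%/12 = 0; months 16+ at r₁ = 17.8%/12 = 0.0148333.
After month 15 (no interest yet): B = £3,370.00 − 15·£110.00 = £1,720.00.
Then at r₁ with £110.00/mo: n₂ = −ln(1 − r₁·B/P)/ln(1+r₁) ≈ 17.92 → 18 more payments.
Total paid = 32·£110.00 + £101.45 = £3,621.45; interest = £3,621.45 − £3,370.00 = £251.45.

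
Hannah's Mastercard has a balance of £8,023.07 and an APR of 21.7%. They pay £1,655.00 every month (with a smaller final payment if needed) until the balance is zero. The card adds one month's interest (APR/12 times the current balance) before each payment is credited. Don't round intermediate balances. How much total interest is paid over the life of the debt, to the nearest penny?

Monthly rate r = 21.7%/12 = 1.80833% = 0.0180833.
Payoff takes n = ⌈−ln(1 − rB₀/P)/ln(1+r)⌉ = ⌈5.119⌉ = 6 payments; the last is £199.00.
Total paid = 5·£1,655.00 + £199.00 = £8,474.00.
Total interest = total paid − principal = £8,474.00 − £8,023.07 = £450.93.

£450.93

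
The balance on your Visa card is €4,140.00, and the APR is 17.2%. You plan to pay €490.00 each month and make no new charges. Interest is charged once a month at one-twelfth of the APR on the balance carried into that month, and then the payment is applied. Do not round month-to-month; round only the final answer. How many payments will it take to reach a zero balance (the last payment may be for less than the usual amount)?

Monthly rate r = 17.2%/12 = 1.43333% = 0.0143333.
Recurrence: B ← B·(1+r) − €490.00.
Month 1: interest €59.34; balance after payment €3,709.34.
Month 2: interest €53.17; balance after payment €3,272.51.
Closed form: n = −ln(1 − rB₀/P)/ln(1+r) = −ln(0.8789)/ln(1.01433) ≈ 9.070, so the balance reaches zero during payment 10.

10 months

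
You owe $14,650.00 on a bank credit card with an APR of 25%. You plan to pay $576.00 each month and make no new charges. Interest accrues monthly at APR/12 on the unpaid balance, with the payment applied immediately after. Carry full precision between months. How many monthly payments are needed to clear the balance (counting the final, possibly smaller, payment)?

Monthly rate r = 25%/12 = 2.08333% = 0.0208333.
Recurrence: B ← B·(1+r) − $576.00.
Month 1: interest $305.21; balance after payment $14,379.21.
Month 2: interest $299.57; balance after payment $14,102.78.
Closed form: n = −ln(1 − rB₀/P)/ln(1+r) = −ln(0.47012)/ln(1.02083) ≈ 36.604, so the balance reaches zero during payment 37.

37 payments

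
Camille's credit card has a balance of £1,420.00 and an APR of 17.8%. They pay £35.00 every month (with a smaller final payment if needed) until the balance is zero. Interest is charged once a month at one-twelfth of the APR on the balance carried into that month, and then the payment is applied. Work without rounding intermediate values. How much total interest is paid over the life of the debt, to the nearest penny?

Monthly rate r = 17.8%/12 = 1.48333% = 0.0148333.
Payoff takes n = ⌈−ln(1 − rB₀/P)/ln(1+r)⌉ = ⌈62.537⌉ = 63 payments; the last is £18.87.
Total paid = 62·£35.00 + £18.87 = £2,188.87.
Total interest = total paid − principal = £2,188.87 − £1,420.00 = £768.87.

£768.87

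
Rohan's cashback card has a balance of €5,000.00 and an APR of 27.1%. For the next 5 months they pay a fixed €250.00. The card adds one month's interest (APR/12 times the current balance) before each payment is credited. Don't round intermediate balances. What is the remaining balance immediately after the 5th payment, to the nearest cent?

€4,282.92

Monthly rate r = 27.1%/12 = 2.25833% = 0.0225833.
Each month: B ← B·(1+r) − €250.00.
Month 1: interest €112.92; balance after payment €4,862.92.
Month 2: interest €109.82; balance after payment €4,722.74.
Month 3: interest €106.66; balance after payment €4,579.39.
Month 4: interest €103.42; balance after payment €4,432.81.
Month 5: interest €100.11; balance after payment €4,282.92.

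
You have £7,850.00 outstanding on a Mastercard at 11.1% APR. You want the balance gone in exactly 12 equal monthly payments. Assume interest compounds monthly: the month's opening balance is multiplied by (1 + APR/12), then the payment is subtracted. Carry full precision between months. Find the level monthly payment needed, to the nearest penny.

£694.16

Monthly rate r = 11.1%/12 = 0.925% = 0.00925.
Level-payment amortization: P = B₀·r / (1 − (1+r)^(−n)) = 7850.00·0.00925 / (1 − 1.00925^(−12)).
Denominator 1 − (1+r)^(−12) = 0.104604509.
P = 72.6125 / 0.104604509 ≈ 694.16.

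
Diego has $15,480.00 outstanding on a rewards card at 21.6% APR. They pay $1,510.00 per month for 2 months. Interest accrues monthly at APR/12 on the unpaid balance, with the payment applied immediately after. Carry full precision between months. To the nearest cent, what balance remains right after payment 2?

$12,995.12

Monthly rate r = 21.6%/12 = 1.8% = 0.018.
Each month: B ← B·(1+r) − $1,510.00.
Month 1: interest $278.64; balance after payment $14,248.64.
Month 2: interest $256.48; balance after payment $12,995.12.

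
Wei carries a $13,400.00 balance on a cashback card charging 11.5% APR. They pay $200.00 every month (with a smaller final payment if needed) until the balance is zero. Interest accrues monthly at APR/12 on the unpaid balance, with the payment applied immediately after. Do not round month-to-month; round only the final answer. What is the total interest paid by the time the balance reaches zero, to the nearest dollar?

Monthly rate r = 11.5%/12 = 0.958333% = 0.00958333.
Payoff takes n = ⌈−ln(1 − rB₀/P)/ln(1+r)⌉ = ⌈107.726⌉ = 108 payments; the last is $145.31.
Total paid = 107·$200.00 + $145.31 = $21,545.31.
Total interest = total paid − principal = $21,545.31 − $13,400.00 = $8,145.31.

$8,145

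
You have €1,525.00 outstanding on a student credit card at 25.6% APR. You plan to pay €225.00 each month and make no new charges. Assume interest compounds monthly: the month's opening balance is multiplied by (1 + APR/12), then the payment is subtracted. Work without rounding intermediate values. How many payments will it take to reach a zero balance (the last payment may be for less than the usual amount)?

Monthly rate r = 25.6%/12 = 2.13333% = 0.0213333.
Recurrence: B ← B·(1+r) − €225.00.
Month 1: interest €32.53; balance after payment €1,332.53.
Month 2: interest €28.43; balance after payment €1,135.96.
Closed form: n = −ln(1 − rB₀/P)/ln(1+r) = −ln(0.85541)/ln(1.02133) ≈ 7.399, so the balance reaches zero during payment 8.

8 months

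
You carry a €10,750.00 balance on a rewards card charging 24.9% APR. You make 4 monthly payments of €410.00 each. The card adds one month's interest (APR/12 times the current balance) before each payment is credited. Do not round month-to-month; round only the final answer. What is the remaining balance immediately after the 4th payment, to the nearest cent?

€9,978.65

Monthly rate r = 24.9%/12 = 2.075% = 0.02075.
Each month: B ← B·(1+r) − €410.00.
Month 1: interest €223.06; balance after payment €10,563.06.
Month 2: interest €219.18; balance after payment €10,372.25.
Month 3: interest €215.22; balance after payment €10,177.47.
Month 4: interest €211.18; balance after payment €9,978.65.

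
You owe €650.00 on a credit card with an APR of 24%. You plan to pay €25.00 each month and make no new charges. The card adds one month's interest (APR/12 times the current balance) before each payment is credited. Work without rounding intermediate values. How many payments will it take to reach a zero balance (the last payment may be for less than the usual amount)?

38 payments

Monthly rate r = 24%/12 = 2% = 0.02.
Recurrence: B ← B·(1+r) − €25.00.
Month 1: interest €13.00; balance after payment €638.00.
Month 2: interest €12.76; balance after payment €625.76.
Closed form: n = −ln(1 − rB₀/P)/ln(1+r) = −ln(0.48)/ln(1.02) ≈ 37.064, so the balance reaches zero during payment 38.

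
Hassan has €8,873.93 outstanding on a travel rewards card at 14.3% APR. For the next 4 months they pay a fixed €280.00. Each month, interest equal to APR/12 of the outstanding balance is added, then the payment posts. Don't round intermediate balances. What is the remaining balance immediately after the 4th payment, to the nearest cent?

€8,164.36

Monthly rate r = 14.3%/12 = 1.19167% = 0.0119167.
Each month: B ← B·(1+r) − €280.00.
Month 1: interest €105.75; balance after payment €8,699.68.
Month 2: interest €103.67; balance after payment €8,523.35.
Month 3: interest €101.57; balance after payment €8,344.92.
Month 4: interest €99.44; balance after payment €8,164.36.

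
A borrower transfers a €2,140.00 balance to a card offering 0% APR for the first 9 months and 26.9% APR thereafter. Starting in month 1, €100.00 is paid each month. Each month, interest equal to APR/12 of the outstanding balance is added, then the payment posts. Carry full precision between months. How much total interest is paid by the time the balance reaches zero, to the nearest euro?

€229

Promo months 1–9 at r₀ = 0%/12 = 0; months 10+ at r₁ = 26.9%/12 = 0.0224167.
After month 9 (no interest yet): B = €2,140.00 − 9·€100.00 = €1,240.00.
Then at r₁ with €100.00/mo: n₂ = −ln(1 − r₁·B/P)/ln(1+r₁) ≈ 14.69 → 15 more payments.
Total paid = 23·€100.00 + €69.33 = €2,369.33; interest = €2,369.33 − €2,140.00 = €229.33.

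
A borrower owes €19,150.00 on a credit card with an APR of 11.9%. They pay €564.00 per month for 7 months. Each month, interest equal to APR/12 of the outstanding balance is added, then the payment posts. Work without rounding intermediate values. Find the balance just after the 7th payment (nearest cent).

Monthly rate r = 11.9%/12 = 0.991667% = 0.00991667.
Each month: B ← B·(1+r) − €564.00.
Month 1: interest €189.90; balance after payment €18,775.90.
Month 2: interest €186.19; balance after payment €18,398.10.
Month 3: interest €182.45; balance after payment €18,016.55.
Month 4: interest €178.66; balance after payment €17,631.21.
Month 5: interest €174.84; balance after payment €17,242.05.
Month 6: interest €170.98; balance after payment €16,849.04.
Month 7: interest €167.09; balance after payment €16,452.12.

€16,452.12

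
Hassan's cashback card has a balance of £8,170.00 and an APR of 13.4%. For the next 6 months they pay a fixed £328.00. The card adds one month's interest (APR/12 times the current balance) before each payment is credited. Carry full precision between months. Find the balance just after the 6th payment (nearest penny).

Monthly rate r = 13.4%/12 = 1.11667% = 0.0111667.
Each month: B ← B·(1+r) − £328.00.
Month 1: interest £91.23; balance after payment £7,933.23.
Month 2: interest £88.59; balance after payment £7,693.82.
Month 3: interest £85.91; balance after payment £7,451.73.
Month 4: interest £83.21; balance after payment £7,206.94.
Month 5: interest £80.48; balance after payment £6,959.42.
Month 6: interest £77.71; balance after payment £6,709.14.

£6,709.14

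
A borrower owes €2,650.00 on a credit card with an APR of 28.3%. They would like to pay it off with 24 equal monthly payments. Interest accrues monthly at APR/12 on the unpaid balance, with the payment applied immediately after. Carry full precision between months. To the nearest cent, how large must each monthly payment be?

€145.86

Monthly rate r = 28.3%/12 = 2.35833% = 0.0235833.
Level-payment amortization: P = B₀·r / (1 − (1+r)^(−n)) = 2650.00·0.0235833 / (1 − 1.02358^(−24)).
Denominator 1 − (1+r)^(−24) = 0.428464698.
P = 62.4958 / 0.428464698 ≈ 145.86.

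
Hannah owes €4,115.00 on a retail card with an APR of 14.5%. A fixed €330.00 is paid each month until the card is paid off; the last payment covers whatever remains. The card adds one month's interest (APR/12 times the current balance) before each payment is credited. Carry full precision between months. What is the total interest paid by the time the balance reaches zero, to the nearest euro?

Monthly rate r = 14.5%/12 = 1.20833% = 0.0120833.
Payoff takes n = ⌈−ln(1 − rB₀/P)/ln(1+r)⌉ = ⌈13.597⌉ = 14 payments; the last is €197.53.
Total paid = 13·€330.00 + €197.53 = €4,487.53.
Total interest = total paid − principal = €4,487.53 − €4,115.00 = €372.53.

€373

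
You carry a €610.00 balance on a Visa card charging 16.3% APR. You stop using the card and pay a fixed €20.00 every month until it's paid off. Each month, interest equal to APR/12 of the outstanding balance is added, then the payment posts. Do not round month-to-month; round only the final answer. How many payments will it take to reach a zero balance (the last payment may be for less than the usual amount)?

Monthly rate r = 16.3%/12 = 1.35833% = 0.0135833.
Recurrence: B ← B·(1+r) − €20.00.
Month 1: interest €8.29; balance after payment €598.29.
Month 2: interest €8.13; balance after payment €586.41.
Closed form: n = −ln(1 − rB₀/P)/ln(1+r) = −ln(0.58571)/ln(1.01358) ≈ 39.648, so the balance reaches zero during payment 40.

40 payments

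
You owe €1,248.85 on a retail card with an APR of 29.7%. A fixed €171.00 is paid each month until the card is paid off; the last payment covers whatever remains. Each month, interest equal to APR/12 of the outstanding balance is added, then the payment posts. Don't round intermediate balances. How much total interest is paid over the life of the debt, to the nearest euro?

Monthly rate r = 29.7%/12 = 2.475% = 0.02475.
Payoff takes n = ⌈−ln(1 − rB₀/P)/ln(1+r)⌉ = ⌈8.155⌉ = 9 payments; the last is €26.73.
Total paid = 8·€171.00 + €26.73 = €1,394.73.
Total interest = total paid − principal = €1,394.73 − €1,248.85 = €145.88.

€146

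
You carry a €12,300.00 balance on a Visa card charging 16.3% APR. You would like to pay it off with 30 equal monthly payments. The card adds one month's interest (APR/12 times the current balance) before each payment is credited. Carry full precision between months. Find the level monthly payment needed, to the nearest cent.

Monthly rate r = 16.3%/12 = 1.35833% = 0.0135833.
Level-payment amortization: P = B₀·r / (1 − (1+r)^(−n)) = 12300.00·0.0135833 / (1 − 1.01358^(−30)).
Denominator 1 − (1+r)^(−30) = 0.332861231.
P = 167.075 / 0.332861231 ≈ 501.94.

€501.94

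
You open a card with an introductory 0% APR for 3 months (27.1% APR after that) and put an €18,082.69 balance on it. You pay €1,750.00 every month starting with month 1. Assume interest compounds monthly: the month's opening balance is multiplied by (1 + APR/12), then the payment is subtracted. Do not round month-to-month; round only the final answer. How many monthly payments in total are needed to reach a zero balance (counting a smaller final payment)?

Promo months 1–3 at r₀ = 0%/12 = 0; months 4+ at r₁ = 27.1%/12 = 0.0225833.
After month 3 (no interest yet): B = €18,082.69 − 3·€1,750.00 = €12,832.69.
Then at r₁ with €1,750.00/mo: n₂ = −ln(1 − r₁·B/P)/ln(1+r₁) ≈ 8.11 → 9 more payments.

12 payments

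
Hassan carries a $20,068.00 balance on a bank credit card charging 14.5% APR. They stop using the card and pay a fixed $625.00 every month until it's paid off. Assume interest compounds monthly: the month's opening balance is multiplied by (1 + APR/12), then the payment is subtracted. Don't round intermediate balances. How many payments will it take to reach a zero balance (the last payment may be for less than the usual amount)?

41 payments

Monthly rate r = 14.5%/12 = 1.20833% = 0.0120833.
Recurrence: B ← B·(1+r) − $625.00.
Month 1: interest $242.49; balance after payment $19,685.49.
Month 2: interest $237.87; balance after payment $19,298.35.
Closed form: n = −ln(1 − rB₀/P)/ln(1+r) = −ln(0.61202)/ln(1.01208) ≈ 40.879, so the balance reaches zero during payment 41.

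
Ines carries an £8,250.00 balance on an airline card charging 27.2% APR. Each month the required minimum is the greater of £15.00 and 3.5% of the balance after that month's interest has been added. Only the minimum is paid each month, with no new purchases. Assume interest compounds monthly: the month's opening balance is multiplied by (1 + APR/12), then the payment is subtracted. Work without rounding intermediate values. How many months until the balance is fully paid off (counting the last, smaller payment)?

271 months

Monthly rate r = 27.2%/12 = 2.26667% = 0.0226667.
While 3.5% of the post-interest balance exceeds £15.00, each month B ← (B·(1+r))·(1 − 0.035), i.e. B shrinks by the factor (1+r)·0.965 = 0.98687.
This holds for months 1–226. Entering month 227 the balance is £416.42; 3.5% of the post-interest balance is now below £15.00, so the flat £15.00 minimum applies from here.
From month 227 a fixed £15.00 at rate r clears £416.42 in 45 more payments. Total: 226 + 45 = 271 months.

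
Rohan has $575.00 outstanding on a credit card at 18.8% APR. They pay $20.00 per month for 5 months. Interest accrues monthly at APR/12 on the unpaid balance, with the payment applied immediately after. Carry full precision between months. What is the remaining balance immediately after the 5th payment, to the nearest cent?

Monthly rate r = 18.8%/12 = 1.56667% = 0.0156667.
Each month: B ← B·(1+r) − $20.00.
Month 1: interest $9.01; balance after payment $564.01.
Month 2: interest $8.84; balance after payment $552.84.
Month 3: interest $8.66; balance after payment $541.51.
Month 4: interest $8.48; balance after payment $529.99.
Month 5: interest $8.30; balance after payment $518.29.

$518.29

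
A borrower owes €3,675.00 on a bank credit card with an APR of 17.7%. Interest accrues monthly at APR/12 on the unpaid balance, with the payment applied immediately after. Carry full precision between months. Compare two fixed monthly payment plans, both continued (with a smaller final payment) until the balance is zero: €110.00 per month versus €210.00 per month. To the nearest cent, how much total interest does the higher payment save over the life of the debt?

Monthly rate r = 17.7%/12 = 1.475% = 0.01475.
At €110.00/mo: n = ⌈−ln(1 − rB₀/P)/ln(1+r)⌉ = 47 payments (last €39.80); total interest = total paid − €3,675.00 = €1,424.80.
At €210.00/mo: 21 payments (last €82.53); total interest €607.53.
Interest saved = €1,424.80 − €607.53 = €817.27.

€817.27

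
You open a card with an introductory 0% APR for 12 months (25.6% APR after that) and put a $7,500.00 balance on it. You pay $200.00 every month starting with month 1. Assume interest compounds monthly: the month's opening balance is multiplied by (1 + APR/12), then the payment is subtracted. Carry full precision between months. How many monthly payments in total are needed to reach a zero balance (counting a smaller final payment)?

50 months

Promo months 1–12 at r₀ = 0%/12 = 0; months 13+ at r₁ = 25.6%/12 = 0.0213333.
After month 12 (no interest yet): B = $7,500.00 − 12·$200.00 = $5,100.00.
Then at r₁ with $200.00/mo: n₂ = −ln(1 − r₁·B/P)/ln(1+r₁) ≈ 37.20 → 38 more payments.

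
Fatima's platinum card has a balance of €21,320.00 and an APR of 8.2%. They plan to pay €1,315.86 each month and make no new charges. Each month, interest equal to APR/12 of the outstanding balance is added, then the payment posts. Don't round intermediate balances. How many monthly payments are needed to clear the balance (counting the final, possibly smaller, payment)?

18 payments

Monthly rate r = 8.2%/12 = 0.683333% = 0.00683333.
Recurrence: B ← B·(1+r) − €1,315.86.
Month 1: interest €145.69; balance after payment €20,149.83.
Month 2: interest €137.69; balance after payment €18,971.66.
Closed form: n = −ln(1 − rB₀/P)/ln(1+r) = −ln(0.88928)/ln(1.00683) ≈ 17.230, so the balance reaches zero during payment 18.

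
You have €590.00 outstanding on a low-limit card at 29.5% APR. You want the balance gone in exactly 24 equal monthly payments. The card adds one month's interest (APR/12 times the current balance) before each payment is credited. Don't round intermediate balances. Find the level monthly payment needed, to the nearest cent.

Monthly rate r = 29.5%/12 = 2.45833% = 0.0245833.
Level-payment amortization: P = B₀·r / (1 − (1+r)^(−n)) = 590.00·0.0245833 / (1 − 1.02458^(−24)).
Denominator 1 − (1+r)^(−24) = 0.441703235.
P = 14.5042 / 0.441703235 ≈ 32.84.

€32.84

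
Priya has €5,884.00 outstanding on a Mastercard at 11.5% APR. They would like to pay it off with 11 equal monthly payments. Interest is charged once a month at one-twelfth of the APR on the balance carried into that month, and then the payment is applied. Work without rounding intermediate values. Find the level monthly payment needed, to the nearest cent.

€566.16

Monthly rate r = 11.5%/12 = 0.958333% = 0.00958333.
Level-payment amortization: P = B₀·r / (1 − (1+r)^(−n)) = 5884.00·0.00958333 / (1 − 1.00958^(−11)).
Denominator 1 − (1+r)^(−11) = 0.0995987208.
P = 56.3883 / 0.0995987208 ≈ 566.16.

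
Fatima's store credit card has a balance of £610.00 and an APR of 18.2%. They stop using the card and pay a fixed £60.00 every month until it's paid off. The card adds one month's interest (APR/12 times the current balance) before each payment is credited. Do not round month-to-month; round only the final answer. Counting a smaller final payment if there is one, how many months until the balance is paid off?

Monthly rate r = 18.2%/12 = 1.51667% = 0.0151667.
Recurrence: B ← B·(1+r) − £60.00.
Month 1: interest £9.25; balance after payment £559.25.
Month 2: interest £8.48; balance after payment £507.73.
Closed form: n = −ln(1 − rB₀/P)/ln(1+r) = −ln(0.84581)/ln(1.01517) ≈ 11.125, so the balance reaches zero during payment 12.

12 payments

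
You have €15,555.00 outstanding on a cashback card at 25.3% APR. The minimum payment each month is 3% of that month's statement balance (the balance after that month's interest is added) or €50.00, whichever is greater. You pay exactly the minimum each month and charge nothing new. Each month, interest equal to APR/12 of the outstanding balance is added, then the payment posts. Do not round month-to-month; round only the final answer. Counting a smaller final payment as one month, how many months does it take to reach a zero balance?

Monthly rate r = 25.3%/12 = 2.10833% = 0.0210833.
While 3% of the post-interest balance exceeds €50.00, each month B ← (B·(1+r))·(1 − 0.03), i.e. B shrinks by the factor (1+r)·0.97 = 0.99045.
This holds for months 1–235. Entering month 236 the balance is €1,631.57; 3% of the post-interest balance is now below €50.00, so the flat €50.00 minimum applies from here.
From month 236 a fixed €50.00 at rate r clears €1,631.57 in 56 more payments. Total: 235 + 56 = 291 months.

291 months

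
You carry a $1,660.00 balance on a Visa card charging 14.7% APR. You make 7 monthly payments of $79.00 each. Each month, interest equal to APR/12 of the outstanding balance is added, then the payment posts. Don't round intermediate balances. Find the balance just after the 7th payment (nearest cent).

$1,233.94

Monthly rate r = 14.7%/12 = 1.225% = 0.01225.
Each month: B ← B·(1+r) − $79.00.
Month 1: interest $20.33; balance after payment $1,601.34.
Month 2: interest $19.62; balance after payment $1,541.95.
Month 3: interest $18.89; balance after payment $1,481.84.
Month 4: interest $18.15; balance after payment $1,420.99.
Month 5: interest $17.41; balance after payment $1,359.40.
Month 6: interest $16.65; balance after payment $1,297.05.
Month 7: interest $15.89; balance after payment $1,233.94.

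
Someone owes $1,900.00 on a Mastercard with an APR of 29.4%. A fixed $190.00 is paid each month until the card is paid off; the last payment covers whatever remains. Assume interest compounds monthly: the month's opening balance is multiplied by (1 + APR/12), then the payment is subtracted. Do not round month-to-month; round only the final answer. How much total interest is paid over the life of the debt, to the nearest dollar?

$307

Monthly rate r = 29.4%/12 = 2.45% = 0.0245.
Payoff takes n = ⌈−ln(1 − rB₀/P)/ln(1+r)⌉ = ⌈11.611⌉ = 12 payments; the last is $116.61.
Total paid = 11·$190.00 + $116.61 = $2,206.61.
Total interest = total paid − principal = $2,206.61 − $1,900.00 = $306.61.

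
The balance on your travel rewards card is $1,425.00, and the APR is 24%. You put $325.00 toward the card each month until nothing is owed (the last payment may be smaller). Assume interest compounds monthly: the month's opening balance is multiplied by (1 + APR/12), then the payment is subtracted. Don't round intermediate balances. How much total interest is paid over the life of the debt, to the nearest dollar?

Monthly rate r = 24%/12 = 2% = 0.02.
Payoff takes n = ⌈−ln(1 − rB₀/P)/ln(1+r)⌉ = ⌈4.635⌉ = 5 payments; the last is $207.00.
Total paid = 4·$325.00 + $207.00 = $1,507.00.
Total interest = total paid − principal = $1,507.00 − $1,425.00 = $82.00.

$82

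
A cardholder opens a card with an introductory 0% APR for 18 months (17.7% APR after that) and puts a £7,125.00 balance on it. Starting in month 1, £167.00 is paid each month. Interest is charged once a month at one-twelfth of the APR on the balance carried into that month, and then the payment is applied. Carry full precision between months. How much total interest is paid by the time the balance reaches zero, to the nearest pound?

£1,039

Promo months 1–18 at r₀ = 0%/12 = 0; months 19+ at r₁ = 17.7%/12 = 0.01475.
After month 18 (no interest yet): B = £7,125.00 − 18·£167.00 = £4,119.00.
Then at r₁ with £167.00/mo: n₂ = −ln(1 − r₁·B/P)/ln(1+r₁) ≈ 30.89 → 31 more payments.
Total paid = 48·£167.00 + £148.17 = £8,164.17; interest = £8,164.17 − £7,125.00 = £1,039.17.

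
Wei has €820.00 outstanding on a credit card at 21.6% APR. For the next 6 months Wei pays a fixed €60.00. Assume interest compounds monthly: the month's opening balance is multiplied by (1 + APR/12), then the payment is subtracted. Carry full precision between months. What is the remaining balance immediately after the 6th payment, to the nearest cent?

€536.05

Monthly rate r = 21.6%/12 = 1.8% = 0.018.
Each month: B ← B·(1+r) − €60.00.
Month 1: interest €14.76; balance after payment €774.76.
Month 2: interest €13.95; balance after payment €728.71.
Month 3: interest €13.12; balance after payment €681.82.
Month 4: interest €12.27; balance after payment €634.10.
Month 5: interest €11.41; balance after payment €585.51.
Month 6: interest €10.54; balance after payment €536.05.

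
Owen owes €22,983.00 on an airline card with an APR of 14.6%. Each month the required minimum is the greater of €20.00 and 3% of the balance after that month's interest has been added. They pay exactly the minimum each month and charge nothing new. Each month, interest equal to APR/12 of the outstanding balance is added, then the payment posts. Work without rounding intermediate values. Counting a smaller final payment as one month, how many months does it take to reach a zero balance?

236 months

Monthly rate r = 14.6%/12 = 1.21667% = 0.0121667.
While 3% of the post-interest balance exceeds €20.00, each month B ← (B·(1+r))·(1 − 0.03), i.e. B shrinks by the factor (1+r)·0.97 = 0.9818.
This holds for months 1–194. Entering month 195 the balance is €651.65; 3% of the post-interest balance is now below €20.00, so the flat €20.00 minimum applies from here.
From month 195 a fixed €20.00 at rate r clears €651.65 in 42 more payments. Total: 194 + 42 = 236 months.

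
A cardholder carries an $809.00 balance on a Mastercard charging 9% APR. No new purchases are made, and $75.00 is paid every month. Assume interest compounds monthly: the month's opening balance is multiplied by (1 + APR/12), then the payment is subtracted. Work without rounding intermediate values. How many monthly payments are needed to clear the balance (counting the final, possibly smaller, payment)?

12 payments

Monthly rate r = 9%/12 = 0.75% = 0.0075.
Recurrence: B ← B·(1+r) − $75.00.
Month 1: interest $6.07; balance after payment $740.07.
Month 2: interest $5.55; balance after payment $670.62.
Closed form: n = −ln(1 − rB₀/P)/ln(1+r) = −ln(0.9191)/ln(1.0075) ≈ 11.290, so the balance reaches zero during payment 12.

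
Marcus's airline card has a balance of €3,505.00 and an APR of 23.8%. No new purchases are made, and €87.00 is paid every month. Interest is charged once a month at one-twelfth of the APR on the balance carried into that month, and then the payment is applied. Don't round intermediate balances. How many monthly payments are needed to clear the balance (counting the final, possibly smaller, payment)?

82 payments

Monthly rate r = 23.8%/12 = 1.98333% = 0.0198333.
Recurrence: B ← B·(1+r) − €87.00.
Month 1: interest €69.52; balance after payment €3,487.52.
Month 2: interest €69.17; balance after payment €3,469.68.
Closed form: n = −ln(1 − rB₀/P)/ln(1+r) = −ln(0.20097)/ln(1.01983) ≈ 81.705, so the balance reaches zero during payment 82.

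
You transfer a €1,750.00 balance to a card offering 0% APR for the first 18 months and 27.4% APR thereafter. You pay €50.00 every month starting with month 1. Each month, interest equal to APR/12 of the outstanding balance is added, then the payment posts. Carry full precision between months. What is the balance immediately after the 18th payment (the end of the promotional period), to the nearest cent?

Promo months 1–18 at r₀ = 0%/12 = 0; months 19+ at r₁ = 27.4%/12 = 0.0228333.
After month 18 (no interest yet): B = €1,750.00 − 18·€50.00 = €850.00.

€850.00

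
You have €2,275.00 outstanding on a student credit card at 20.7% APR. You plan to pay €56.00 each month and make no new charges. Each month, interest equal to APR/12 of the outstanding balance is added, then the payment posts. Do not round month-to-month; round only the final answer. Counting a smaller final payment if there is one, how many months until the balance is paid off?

Monthly rate r = 20.7%/12 = 1.725% = 0.01725.
Recurrence: B ← B·(1+r) − €56.00.
Month 1: interest €39.24; balance after payment €2,258.24.
Month 2: interest €38.95; balance after payment €2,241.20.
Closed form: n = −ln(1 − rB₀/P)/ln(1+r) = −ln(0.29922)/ln(1.01725) ≈ 70.548, so the balance reaches zero during payment 71.

71 months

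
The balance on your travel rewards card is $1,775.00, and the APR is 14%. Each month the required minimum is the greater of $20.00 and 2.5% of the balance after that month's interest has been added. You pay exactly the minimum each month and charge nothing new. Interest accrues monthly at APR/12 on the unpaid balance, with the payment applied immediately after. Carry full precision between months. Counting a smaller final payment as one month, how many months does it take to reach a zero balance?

113 months

Monthly rate r = 14%/12 = 1.16667% = 0.0116667.
While 2.5% of the post-interest balance exceeds $20.00, each month B ← (B·(1+r))·(1 − 0.025), i.e. B shrinks by the factor (1+r)·0.975 = 0.98638.
This holds for months 1–59. Entering month 60 the balance is $790.10; 2.5% of the post-interest balance is now below $20.00, so the flat $20.00 minimum applies from here.
From month 60 a fixed $20.00 at rate r clears $790.10 in 54 more payments. Total: 59 + 54 = 113 months.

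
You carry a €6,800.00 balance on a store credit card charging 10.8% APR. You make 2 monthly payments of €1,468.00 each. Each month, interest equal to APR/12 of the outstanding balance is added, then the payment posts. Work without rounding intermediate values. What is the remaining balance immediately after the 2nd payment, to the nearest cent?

Monthly rate r = 10.8%/12 = 0.9% = 0.009.
Each month: B ← B·(1+r) − €1,468.00.
Month 1: interest €61.20; balance after payment €5,393.20.
Month 2: interest €48.54; balance after payment €3,973.74.

€3,973.74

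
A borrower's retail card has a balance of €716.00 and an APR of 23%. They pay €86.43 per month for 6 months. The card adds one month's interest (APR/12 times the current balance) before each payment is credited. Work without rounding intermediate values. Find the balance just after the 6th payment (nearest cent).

€258.31

Monthly rate r = 23%/12 = 1.91667% = 0.0191667.
Each month: B ← B·(1+r) − €86.43.
Month 1: interest €13.72; balance after payment €643.29.
Month 2: interest €12.33; balance after payment €569.19.
Month 3: interest €10.91; balance after payment €493.67.
Month 4: interest €9.46; balance after payment €416.70.
Month 5: interest €7.99; balance after payment €338.26.
Month 6: interest €6.48; balance after payment €258.31.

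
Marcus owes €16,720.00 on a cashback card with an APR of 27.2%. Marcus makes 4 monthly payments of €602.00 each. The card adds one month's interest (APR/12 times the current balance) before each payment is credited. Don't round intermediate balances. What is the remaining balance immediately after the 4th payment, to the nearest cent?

€15,797.16

Monthly rate r = 27.2%/12 = 2.26667% = 0.0226667.
Each month: B ← B·(1+r) − €602.00.
Month 1: interest €378.99; balance after payment €16,496.99.
Month 2: interest €373.93; balance after payment €16,268.92.
Month 3: interest €368.76; balance after payment €16,035.68.
Month 4: interest €363.48; balance after payment €15,797.16.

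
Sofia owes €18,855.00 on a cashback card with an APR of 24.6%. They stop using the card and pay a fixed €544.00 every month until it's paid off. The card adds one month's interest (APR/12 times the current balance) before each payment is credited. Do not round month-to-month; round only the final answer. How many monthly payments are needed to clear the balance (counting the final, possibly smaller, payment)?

Monthly rate r = 24.6%/12 = 2.05% = 0.0205.
Recurrence: B ← B·(1+r) − €544.00.
Month 1: interest €386.53; balance after payment €18,697.53.
Month 2: interest €383.30; balance after payment €18,536.83.
Closed form: n = −ln(1 − rB₀/P)/ln(1+r) = −ln(0.28947)/ln(1.0205) ≈ 61.091, so the balance reaches zero during payment 62.

62 payments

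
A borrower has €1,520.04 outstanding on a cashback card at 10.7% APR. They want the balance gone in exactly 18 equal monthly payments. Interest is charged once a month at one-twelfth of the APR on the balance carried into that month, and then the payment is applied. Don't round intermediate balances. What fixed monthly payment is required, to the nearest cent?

€91.78

Monthly rate r = 10.7%/12 = 0.891667% = 0.00891667.
Level-payment amortization: P = B₀·r / (1 − (1+r)^(−n)) = 1520.04·0.00891667 / (1 − 1.00892^(−18)).
Denominator 1 − (1+r)^(−18) = 0.147676102.
P = 13.5537 / 0.147676102 ≈ 91.78.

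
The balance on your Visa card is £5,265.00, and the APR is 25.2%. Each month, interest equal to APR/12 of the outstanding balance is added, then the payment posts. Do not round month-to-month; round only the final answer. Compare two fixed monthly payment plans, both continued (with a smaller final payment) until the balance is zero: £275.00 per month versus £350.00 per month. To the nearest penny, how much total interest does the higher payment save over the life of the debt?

£410.87

Monthly rate r = 25.2%/12 = 2.1% = 0.021.
At £275.00/mo: n = ⌈−ln(1 − rB₀/P)/ln(1+r)⌉ = 25 payments (last £205.31); total interest = total paid − £5,265.00 = £1,540.31.
At £350.00/mo: 19 payments (last £94.44); total interest £1,129.44.
Interest saved = £1,540.31 − £1,129.44 = £410.87.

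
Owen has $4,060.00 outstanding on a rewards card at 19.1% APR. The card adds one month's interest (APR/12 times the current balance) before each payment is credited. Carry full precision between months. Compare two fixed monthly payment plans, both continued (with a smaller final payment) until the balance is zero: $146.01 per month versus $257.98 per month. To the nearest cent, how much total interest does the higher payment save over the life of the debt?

$693.00

Monthly rate r = 19.1%/12 = 1.59167% = 0.0159167.
At $146.01/mo: n = ⌈−ln(1 − rB₀/P)/ln(1+r)⌉ = 38 payments (last $1.53); total interest = total paid − $4,060.00 = $1,343.90.
At $257.98/mo: 19 payments (last $67.26); total interest $650.90.
Interest saved = $1,343.90 − $650.90 = $693.00.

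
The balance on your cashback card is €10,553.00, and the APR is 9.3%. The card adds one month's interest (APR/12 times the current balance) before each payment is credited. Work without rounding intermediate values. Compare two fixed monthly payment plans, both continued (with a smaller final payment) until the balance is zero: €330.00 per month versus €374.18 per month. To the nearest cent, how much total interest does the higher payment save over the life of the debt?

Monthly rate r = 9.3%/12 = 0.775% = 0.00775.
At €330.00/mo: n = ⌈−ln(1 − rB₀/P)/ln(1+r)⌉ = 37 payments (last €294.04); total interest = total paid − €10,553.00 = €1,621.04.
At €374.18/mo: 32 payments (last €354.38); total interest €1,400.96.
Interest saved = €1,621.04 − €1,400.96 = €220.08.

€220.08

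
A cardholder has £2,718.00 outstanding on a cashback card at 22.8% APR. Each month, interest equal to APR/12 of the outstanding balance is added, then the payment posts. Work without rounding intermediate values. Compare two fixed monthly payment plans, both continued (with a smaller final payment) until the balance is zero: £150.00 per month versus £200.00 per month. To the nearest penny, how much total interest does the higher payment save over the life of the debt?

£189.56

Monthly rate r = 22.8%/12 = 1.9% = 0.019.
At £150.00/mo: n = ⌈−ln(1 − rB₀/P)/ln(1+r)⌉ = 23 payments (last £63.64); total interest = total paid − £2,718.00 = £645.64.
At £200.00/mo: 16 payments (last £174.08); total interest £456.08.
Interest saved = £645.64 − £456.08 = £189.56.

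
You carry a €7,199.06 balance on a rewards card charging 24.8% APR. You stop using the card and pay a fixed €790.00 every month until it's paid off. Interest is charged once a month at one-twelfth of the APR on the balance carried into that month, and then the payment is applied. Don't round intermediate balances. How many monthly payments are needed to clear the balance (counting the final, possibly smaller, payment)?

11 payments

Monthly rate r = 24.8%/12 = 2.06667% = 0.0206667.
Recurrence: B ← B·(1+r) − €790.00.
Month 1: interest €148.78; balance after payment €6,557.84.
Month 2: interest €135.53; balance after payment €5,903.37.
Closed form: n = −ln(1 − rB₀/P)/ln(1+r) = −ln(0.81167)/ln(1.02067) ≈ 10.200, so the balance reaches zero during payment 11.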